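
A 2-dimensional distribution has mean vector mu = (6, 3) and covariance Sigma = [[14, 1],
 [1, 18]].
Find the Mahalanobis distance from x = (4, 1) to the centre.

Step 1 — centre the observation: (x - mu) = (-2, -2).

Step 2 — invert Sigma. det(Sigma) = 14·18 - (1)² = 251.
  Sigma^{-1} = (1/det) · [[d, -b], [-b, a]] = [[0.0717, -0.004],
 [-0.004, 0.0558]].

Step 3 — form the quadratic (x - mu)^T · Sigma^{-1} · (x - mu):
  Sigma^{-1} · (x - mu) = (-0.1355, -0.1036).
  (x - mu)^T · [Sigma^{-1} · (x - mu)] = (-2)·(-0.1355) + (-2)·(-0.1036) = 0.4781.

Step 4 — take square root: d = √(0.4781) ≈ 0.6914.

d(x, mu) = √(0.4781) ≈ 0.6914


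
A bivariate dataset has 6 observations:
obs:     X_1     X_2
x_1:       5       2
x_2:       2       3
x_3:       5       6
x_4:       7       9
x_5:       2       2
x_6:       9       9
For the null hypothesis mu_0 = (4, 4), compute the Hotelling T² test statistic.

Step 1 — sample mean vector:
  mean(X_1) = (5 + 2 + 5 + 7 + 2 + 9) / 6 = 30/6 = 5
  mean(X_2) = (2 + 3 + 6 + 9 + 2 + 9) / 6 = 31/6 = 5.1667
  x̄ = (5, 5.1667),  deviation x̄ - mu_0 = (5, 5.1667) - (4, 4) = (1, 1.1667).

Step 2 — sample covariance matrix, S[i,j] = (1/(n-1)) · Σ_k (x_{k,i} - mean_i) · (x_{k,j} - mean_j), divisor n-1 = 5:
  S[X_1,X_1] = ((0)·(0) + (-3)·(-3) + (0)·(0) + (2)·(2) + (-3)·(-3) + (4)·(4)) / 5 = 38/5 = 7.6
  S[X_1,X_2] = ((0)·(-3.1667) + (-3)·(-2.1667) + (0)·(0.8333) + (2)·(3.8333) + (-3)·(-3.1667) + (4)·(3.8333)) / 5 = 39/5 = 7.8
  S[X_2,X_2] = ((-3.1667)·(-3.1667) + (-2.1667)·(-2.1667) + (0.8333)·(0.8333) + (3.8333)·(3.8333) + (-3.1667)·(-3.1667) + (3.8333)·(3.8333)) / 5 = 54.8333/5 = 10.9667
  S = [[7.6, 7.8],
 [7.8, 10.9667]].

Step 3 — invert S. det(S) = 7.6·10.9667 - (7.8)² = 22.5067.
  S^{-1} = (1/det) · [[d, -b], [-b, a]] = [[0.4873, -0.3466],
 [-0.3466, 0.3377]].

Step 4 — quadratic form (x̄ - mu_0)^T · S^{-1} · (x̄ - mu_0):
  S^{-1} · (x̄ - mu_0) = (0.0829, 0.0474),
  (x̄ - mu_0)^T · [...] = (1)·(0.0829) + (1.1667)·(0.0474) = 0.1382.

Step 5 — scale by n: T² = 6 · 0.1382 = 0.8294.

T² ≈ 0.8294


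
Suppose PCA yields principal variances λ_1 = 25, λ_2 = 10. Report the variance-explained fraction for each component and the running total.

Step 1 — total variance = trace(Sigma) = Σ λ_i = 25 + 10 = 35.

Step 2 — fraction explained by component i = λ_i / Σ λ:
  PC1: 25/35 = 0.7143
  PC2: 10/35 = 0.2857

Step 3 — cumulative fraction after k components = (λ_1 + ... + λ_k) / Σ λ:
  k = 1: 25/35 = 0.7143
  k = 2: (25 + 10)/35 = 35/35 = 1

Summary (fraction, with percent):

explained: PC1 0.7143 (71.43%), PC2 0.2857 (28.57%);  cumulative: 0.7143, 1


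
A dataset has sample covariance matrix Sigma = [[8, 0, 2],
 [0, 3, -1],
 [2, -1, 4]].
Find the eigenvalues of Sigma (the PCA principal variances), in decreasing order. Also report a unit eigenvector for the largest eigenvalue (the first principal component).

Step 1 — characteristic polynomial p(λ) = det(λI - Sigma) = λ³ - tr·λ² + c_1·λ - det, where tr = trace, c_1 = sum of the principal 2×2 minors, det = det(Sigma):
  tr = 8 + 3 + 4 = 15,
  c_1 = (8·3 - (0)²) + (8·4 - (2)²) + (3·4 - (-1)²) = 24 + 28 + 11 = 63,
  det = 8·(3·4 - (-1)²) - (0)·((0)·4 - (-1)·(2)) + (2)·((0)·(-1) - 3·(2)) = 8·(11) - (0)·(2) + (2)·(-6) = 76.
  So p(λ) = λ³ - 15λ² + 63λ - 76.
Step 2 — look for an integer root (rational root theorem: any rational root is an integer divisor of 76). Testing λ = 4:
  p(4) = 64 - 240 + 252 - 76 = 0  ✓
  Dividing out (λ - 4): p(λ) = (λ - 4)(λ² - 11λ + 19).
Step 3 — remaining eigenvalues from the quadratic λ² - 11λ + 19 = 0:
  Δ = 11² - 4·19 = 121 - 76 = 45,  λ = (11 ± √45)/2 = (11 ± 6.7082)/2 ≈ 8.8541 or 2.1459.
  Sorted: λ_1 = 8.8541,  λ_2 = 4,  λ_3 = 2.1459  (check: sum = 15 = tr ✓).

Step 4 — unit eigenvector for λ_1 ≈ 8.8541: v spans the null space of (Sigma - λ_1 I), whose rows are
  r_1 = (-0.8541, 0, 2),  r_2 = (0, -5.8541, -1),  r_3 = (2, -1, -4.8541).
  v is orthogonal to every row, so take v ∝ r_1 × r_2 = ((0)·(-1) - (2)·(-5.8541), (2)·(0) - (-0.8541)·(-1), (-0.8541)·(-5.8541) - (0)·(0)) ≈ (11.7082, -0.8541, 5).
  Let u = (11.7082, -0.8541, 5).
  ||u|| = √((11.7082)² + (-0.8541)² + (5)²) = √(162.8115) ≈ 12.7598,  v_1 = u/||u|| ≈ (0.9176, -0.0669, 0.3919) (||v_1|| = 1).

λ_1 = 8.8541,  λ_2 = 4,  λ_3 = 2.1459;  v_1 ≈ (0.9176, -0.0669, 0.3919)


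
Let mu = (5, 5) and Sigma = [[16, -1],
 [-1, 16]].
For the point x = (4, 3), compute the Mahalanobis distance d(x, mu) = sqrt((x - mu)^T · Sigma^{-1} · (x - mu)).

Step 1 — centre the observation: (x - mu) = (-1, -2).

Step 2 — invert Sigma. det(Sigma) = 16·16 - (-1)² = 255.
  Sigma^{-1} = (1/det) · [[d, -b], [-b, a]] = [[0.0627, 0.0039],
 [0.0039, 0.0627]].

Step 3 — form the quadratic (x - mu)^T · Sigma^{-1} · (x - mu):
  Sigma^{-1} · (x - mu) = (-0.0706, -0.1294).
  (x - mu)^T · [Sigma^{-1} · (x - mu)] = (-1)·(-0.0706) + (-2)·(-0.1294) = 0.3294.

Step 4 — take square root: d = √(0.3294) ≈ 0.5739.

d(x, mu) = √(0.3294) ≈ 0.5739


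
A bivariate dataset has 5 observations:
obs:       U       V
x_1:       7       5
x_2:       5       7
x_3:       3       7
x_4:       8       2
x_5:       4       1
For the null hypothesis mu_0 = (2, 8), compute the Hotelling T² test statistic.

Step 1 — sample mean vector:
  mean(U) = (7 + 5 + 3 + 8 + 4) / 5 = 27/5 = 5.4
  mean(V) = (5 + 7 + 7 + 2 + 1) / 5 = 22/5 = 4.4
  x̄ = (5.4, 4.4),  deviation x̄ - mu_0 = (5.4, 4.4) - (2, 8) = (3.4, -3.6).

Step 2 — sample covariance matrix, S[i,j] = (1/(n-1)) · Σ_k (x_{k,i} - mean_i) · (x_{k,j} - mean_j), divisor n-1 = 4:
  S[U,U] = ((1.6)·(1.6) + (-0.4)·(-0.4) + (-2.4)·(-2.4) + (2.6)·(2.6) + (-1.4)·(-1.4)) / 4 = 17.2/4 = 4.3
  S[U,V] = ((1.6)·(0.6) + (-0.4)·(2.6) + (-2.4)·(2.6) + (2.6)·(-2.4) + (-1.4)·(-3.4)) / 4 = -7.8/4 = -1.95
  S[V,V] = ((0.6)·(0.6) + (2.6)·(2.6) + (2.6)·(2.6) + (-2.4)·(-2.4) + (-3.4)·(-3.4)) / 4 = 31.2/4 = 7.8
  S = [[4.3, -1.95],
 [-1.95, 7.8]].

Step 3 — invert S. det(S) = 4.3·7.8 - (-1.95)² = 29.7375.
  S^{-1} = (1/det) · [[d, -b], [-b, a]] = [[0.2623, 0.0656],
 [0.0656, 0.1446]].

Step 4 — quadratic form (x̄ - mu_0)^T · S^{-1} · (x̄ - mu_0):
  S^{-1} · (x̄ - mu_0) = (0.6557, -0.2976),
  (x̄ - mu_0)^T · [...] = (3.4)·(0.6557) + (-3.6)·(-0.2976) = 3.3009.

Step 5 — scale by n: T² = 5 · 3.3009 = 16.5044.

T² ≈ 16.5044


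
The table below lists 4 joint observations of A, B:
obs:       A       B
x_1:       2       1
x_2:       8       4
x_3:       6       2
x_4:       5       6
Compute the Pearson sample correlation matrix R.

Step 1 — column means:
  mean(A) = (2 + 8 + 6 + 5) / 4 = 21/4 = 5.25
  mean(B) = (1 + 4 + 2 + 6) / 4 = 13/4 = 3.25

Step 2 — sample variances and covariances s[i,j] = (1/(n-1)) · Σ_k (x_{k,i} - mean_i) · (x_{k,j} - mean_j), with n-1 = 3:
  s[A,A] = ((-3.25)·(-3.25) + (2.75)·(2.75) + (0.75)·(0.75) + (-0.25)·(-0.25)) / 3 = 18.75/3 = 6.25
  s[A,B] = ((-3.25)·(-2.25) + (2.75)·(0.75) + (0.75)·(-1.25) + (-0.25)·(2.75)) / 3 = 7.75/3 = 2.5833
  s[B,B] = ((-2.25)·(-2.25) + (0.75)·(0.75) + (-1.25)·(-1.25) + (2.75)·(2.75)) / 3 = 14.75/3 = 4.9167
  Sample standard deviations s_i = √(s[i,i]):
  s(A) = √(6.25) = 2.5
  s(B) = √(4.9167) = 2.2174

Step 3 — r_{ij} = s_{ij} / (s_i · s_j):
  r[A,A] = 1 (diagonal).
  r[A,B] = 2.5833 / (2.5 · 2.2174) = 2.5833 / 5.5434 = 0.466
  r[B,B] = 1 (diagonal).

R is symmetric with unit diagonal. Assembling:

R = [[1, 0.466],
 [0.466, 1]]


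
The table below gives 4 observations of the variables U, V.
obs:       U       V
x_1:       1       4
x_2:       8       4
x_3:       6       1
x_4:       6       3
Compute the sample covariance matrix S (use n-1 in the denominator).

Step 1 — column means:
  mean(U) = (1 + 8 + 6 + 6) / 4 = 21/4 = 5.25
  mean(V) = (4 + 4 + 1 + 3) / 4 = 12/4 = 3

Step 2 — sample covariance S[i,j] = (1/(n-1)) · Σ_k (x_{k,i} - mean_i) · (x_{k,j} - mean_j), with n-1 = 3.
  S[U,U] = ((-4.25)·(-4.25) + (2.75)·(2.75) + (0.75)·(0.75) + (0.75)·(0.75)) / 3 = 26.75/3 = 8.9167
  S[U,V] = ((-4.25)·(1) + (2.75)·(1) + (0.75)·(-2) + (0.75)·(0)) / 3 = -3/3 = -1
  S[V,V] = ((1)·(1) + (1)·(1) + (-2)·(-2) + (0)·(0)) / 3 = 6/3 = 2

S is symmetric (S[j,i] = S[i,j]). Assembling:

S = [[8.9167, -1],
 [-1, 2]]


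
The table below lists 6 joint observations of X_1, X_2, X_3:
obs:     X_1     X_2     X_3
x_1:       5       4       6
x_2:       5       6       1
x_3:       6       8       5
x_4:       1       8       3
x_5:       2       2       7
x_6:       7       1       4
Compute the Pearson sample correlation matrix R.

Step 1 — column means:
  mean(X_1) = (5 + 5 + 6 + 1 + 2 + 7) / 6 = 26/6 = 4.3333
  mean(X_2) = (4 + 6 + 8 + 8 + 2 + 1) / 6 = 29/6 = 4.8333
  mean(X_3) = (6 + 1 + 5 + 3 + 7 + 4) / 6 = 26/6 = 4.3333

Step 2 — sample variances and covariances s[i,j] = (1/(n-1)) · Σ_k (x_{k,i} - mean_i) · (x_{k,j} - mean_j), with n-1 = 5:
  s[X_1,X_1] = ((0.6667)·(0.6667) + (0.6667)·(0.6667) + (1.6667)·(1.6667) + (-3.3333)·(-3.3333) + (-2.3333)·(-2.3333) + (2.6667)·(2.6667)) / 5 = 27.3333/5 = 5.4667
  s[X_1,X_2] = ((0.6667)·(-0.8333) + (0.6667)·(1.1667) + (1.6667)·(3.1667) + (-3.3333)·(3.1667) + (-2.3333)·(-2.8333) + (2.6667)·(-3.8333)) / 5 = -8.6667/5 = -1.7333
  s[X_1,X_3] = ((0.6667)·(1.6667) + (0.6667)·(-3.3333) + (1.6667)·(0.6667) + (-3.3333)·(-1.3333) + (-2.3333)·(2.6667) + (2.6667)·(-0.3333)) / 5 = -2.6667/5 = -0.5333
  s[X_2,X_2] = ((-0.8333)·(-0.8333) + (1.1667)·(1.1667) + (3.1667)·(3.1667) + (3.1667)·(3.1667) + (-2.8333)·(-2.8333) + (-3.8333)·(-3.8333)) / 5 = 44.8333/5 = 8.9667
  s[X_2,X_3] = ((-0.8333)·(1.6667) + (1.1667)·(-3.3333) + (3.1667)·(0.6667) + (3.1667)·(-1.3333) + (-2.8333)·(2.6667) + (-3.8333)·(-0.3333)) / 5 = -13.6667/5 = -2.7333
  s[X_3,X_3] = ((1.6667)·(1.6667) + (-3.3333)·(-3.3333) + (0.6667)·(0.6667) + (-1.3333)·(-1.3333) + (2.6667)·(2.6667) + (-0.3333)·(-0.3333)) / 5 = 23.3333/5 = 4.6667
  Sample standard deviations s_i = √(s[i,i]):
  s(X_1) = √(5.4667) = 2.3381
  s(X_2) = √(8.9667) = 2.9944
  s(X_3) = √(4.6667) = 2.1602

Step 3 — r_{ij} = s_{ij} / (s_i · s_j):
  r[X_1,X_1] = 1 (diagonal).
  r[X_1,X_2] = -1.7333 / (2.3381 · 2.9944) = -1.7333 / 7.0013 = -0.2476
  r[X_1,X_3] = -0.5333 / (2.3381 · 2.1602) = -0.5333 / 5.0509 = -0.1056
  r[X_2,X_2] = 1 (diagonal).
  r[X_2,X_3] = -2.7333 / (2.9944 · 2.1602) = -2.7333 / 6.4687 = -0.4225
  r[X_3,X_3] = 1 (diagonal).

R is symmetric with unit diagonal. Assembling:

R = [[1, -0.2476, -0.1056],
 [-0.2476, 1, -0.4225],
 [-0.1056, -0.4225, 1]]


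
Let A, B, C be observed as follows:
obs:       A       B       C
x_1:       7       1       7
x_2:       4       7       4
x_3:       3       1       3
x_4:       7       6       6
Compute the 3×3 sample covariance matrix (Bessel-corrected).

Step 1 — column means:
  mean(A) = (7 + 4 + 3 + 7) / 4 = 21/4 = 5.25
  mean(B) = (1 + 7 + 1 + 6) / 4 = 15/4 = 3.75
  mean(C) = (7 + 4 + 3 + 6) / 4 = 20/4 = 5

Step 2 — sample covariance S[i,j] = (1/(n-1)) · Σ_k (x_{k,i} - mean_i) · (x_{k,j} - mean_j), with n-1 = 3.
  S[A,A] = ((1.75)·(1.75) + (-1.25)·(-1.25) + (-2.25)·(-2.25) + (1.75)·(1.75)) / 3 = 12.75/3 = 4.25
  S[A,B] = ((1.75)·(-2.75) + (-1.25)·(3.25) + (-2.25)·(-2.75) + (1.75)·(2.25)) / 3 = 1.25/3 = 0.4167
  S[A,C] = ((1.75)·(2) + (-1.25)·(-1) + (-2.25)·(-2) + (1.75)·(1)) / 3 = 11/3 = 3.6667
  S[B,B] = ((-2.75)·(-2.75) + (3.25)·(3.25) + (-2.75)·(-2.75) + (2.25)·(2.25)) / 3 = 30.75/3 = 10.25
  S[B,C] = ((-2.75)·(2) + (3.25)·(-1) + (-2.75)·(-2) + (2.25)·(1)) / 3 = -1/3 = -0.3333
  S[C,C] = ((2)·(2) + (-1)·(-1) + (-2)·(-2) + (1)·(1)) / 3 = 10/3 = 3.3333

S is symmetric (S[j,i] = S[i,j]). Assembling:

S = [[4.25, 0.4167, 3.6667],
 [0.4167, 10.25, -0.3333],
 [3.6667, -0.3333, 3.3333]]


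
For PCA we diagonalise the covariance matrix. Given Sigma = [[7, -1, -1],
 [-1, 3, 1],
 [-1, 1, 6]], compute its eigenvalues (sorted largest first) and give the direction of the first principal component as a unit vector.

Step 1 — characteristic polynomial p(λ) = det(λI - Sigma) = λ³ - tr·λ² + c_1·λ - det, where tr = trace, c_1 = sum of the principal 2×2 minors, det = det(Sigma):
  tr = 7 + 3 + 6 = 16,
  c_1 = (7·3 - (-1)²) + (7·6 - (-1)²) + (3·6 - (1)²) = 20 + 41 + 17 = 78,
  det = 7·(3·6 - (1)²) - (-1)·((-1)·6 - (1)·(-1)) + (-1)·((-1)·(1) - 3·(-1)) = 7·(17) - (-1)·(-5) + (-1)·(2) = 112.
  So p(λ) = λ³ - 16λ² + 78λ - 112.
Step 2 — look for an integer root (rational root theorem: any rational root is an integer divisor of 112). Testing λ = 8:
  p(8) = 512 - 1024 + 624 - 112 = 0  ✓
  Dividing out (λ - 8): p(λ) = (λ - 8)(λ² - 8λ + 14).
Step 3 — remaining eigenvalues from the quadratic λ² - 8λ + 14 = 0:
  Δ = 8² - 4·14 = 64 - 56 = 8,  λ = (8 ± √8)/2 = (8 ± 2.8284)/2 ≈ 5.4142 or 2.5858.
  Sorted: λ_1 = 8,  λ_2 = 5.4142,  λ_3 = 2.5858  (check: sum = 16 = tr ✓).

Step 4 — unit eigenvector for λ_1 = 8: v spans the null space of (Sigma - λ_1 I), whose rows are
  r_1 = (-1, -1, -1),  r_2 = (-1, -5, 1),  r_3 = (-1, 1, -2).
  v is orthogonal to every row, so take v ∝ r_1 × r_2 = ((-1)·(1) - (-1)·(-5), (-1)·(-1) - (-1)·(1), (-1)·(-5) - (-1)·(-1)) = (-6, 2, 4).
  Rescale (divide by 2; multiply by -1 so the first nonzero entry is positive): u = (3, -1, -2).
  ||u|| = √((3)² + (-1)² + (-2)²) = √(14) ≈ 3.7417,  v_1 = u/||u|| ≈ (0.8018, -0.2673, -0.5345) (||v_1|| = 1).

λ_1 = 8,  λ_2 = 5.4142,  λ_3 = 2.5858;  v_1 ≈ (0.8018, -0.2673, -0.5345)


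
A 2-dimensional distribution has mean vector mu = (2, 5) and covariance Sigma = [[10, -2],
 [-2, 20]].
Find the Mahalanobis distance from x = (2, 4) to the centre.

Step 1 — centre the observation: (x - mu) = (0, -1).

Step 2 — invert Sigma. det(Sigma) = 10·20 - (-2)² = 196.
  Sigma^{-1} = (1/det) · [[d, -b], [-b, a]] = [[0.102, 0.0102],
 [0.0102, 0.051]].

Step 3 — form the quadratic (x - mu)^T · Sigma^{-1} · (x - mu):
  Sigma^{-1} · (x - mu) = (-0.0102, -0.051).
  (x - mu)^T · [Sigma^{-1} · (x - mu)] = (0)·(-0.0102) + (-1)·(-0.051) = 0.051.

Step 4 — take square root: d = √(0.051) ≈ 0.2259.

d(x, mu) = √(0.051) ≈ 0.2259


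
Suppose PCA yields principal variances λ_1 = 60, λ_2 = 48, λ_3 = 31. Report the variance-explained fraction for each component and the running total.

Step 1 — total variance = trace(Sigma) = Σ λ_i = 60 + 48 + 31 = 139.

Step 2 — fraction explained by component i = λ_i / Σ λ:
  PC1: 60/139 = 0.4317
  PC2: 48/139 = 0.3453
  PC3: 31/139 = 0.223

Step 3 — cumulative fraction after k components = (λ_1 + ... + λ_k) / Σ λ:
  k = 1: 60/139 = 0.4317
  k = 2: (60 + 48)/139 = 108/139 = 0.777
  k = 3: (60 + 48 + 31)/139 = 139/139 = 1

Summary (fraction, with percent):

explained: PC1 0.4317 (43.17%), PC2 0.3453 (34.53%), PC3 0.223 (22.3%);  cumulative: 0.4317, 0.777, 1


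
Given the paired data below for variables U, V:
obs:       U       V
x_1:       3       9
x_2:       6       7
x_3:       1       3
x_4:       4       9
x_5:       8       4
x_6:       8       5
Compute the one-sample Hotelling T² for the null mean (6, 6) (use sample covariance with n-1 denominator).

Step 1 — sample mean vector:
  mean(U) = (3 + 6 + 1 + 4 + 8 + 8) / 6 = 30/6 = 5
  mean(V) = (9 + 7 + 3 + 9 + 4 + 5) / 6 = 37/6 = 6.1667
  x̄ = (5, 6.1667),  deviation x̄ - mu_0 = (5, 6.1667) - (6, 6) = (-1, 0.1667).

Step 2 — sample covariance matrix, S[i,j] = (1/(n-1)) · Σ_k (x_{k,i} - mean_i) · (x_{k,j} - mean_j), divisor n-1 = 5:
  S[U,U] = ((-2)·(-2) + (1)·(1) + (-4)·(-4) + (-1)·(-1) + (3)·(3) + (3)·(3)) / 5 = 40/5 = 8
  S[U,V] = ((-2)·(2.8333) + (1)·(0.8333) + (-4)·(-3.1667) + (-1)·(2.8333) + (3)·(-2.1667) + (3)·(-1.1667)) / 5 = -5/5 = -1
  S[V,V] = ((2.8333)·(2.8333) + (0.8333)·(0.8333) + (-3.1667)·(-3.1667) + (2.8333)·(2.8333) + (-2.1667)·(-2.1667) + (-1.1667)·(-1.1667)) / 5 = 32.8333/5 = 6.5667
  S = [[8, -1],
 [-1, 6.5667]].

Step 3 — invert S. det(S) = 8·6.5667 - (-1)² = 51.5333.
  S^{-1} = (1/det) · [[d, -b], [-b, a]] = [[0.1274, 0.0194],
 [0.0194, 0.1552]].

Step 4 — quadratic form (x̄ - mu_0)^T · S^{-1} · (x̄ - mu_0):
  S^{-1} · (x̄ - mu_0) = (-0.1242, 0.0065),
  (x̄ - mu_0)^T · [...] = (-1)·(-0.1242) + (0.1667)·(0.0065) = 0.1253.

Step 5 — scale by n: T² = 6 · 0.1253 = 0.7516.

T² ≈ 0.7516


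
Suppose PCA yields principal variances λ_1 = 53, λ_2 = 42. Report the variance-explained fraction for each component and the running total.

Step 1 — total variance = trace(Sigma) = Σ λ_i = 53 + 42 = 95.

Step 2 — fraction explained by component i = λ_i / Σ λ:
  PC1: 53/95 = 0.5579
  PC2: 42/95 = 0.4421

Step 3 — cumulative fraction after k components = (λ_1 + ... + λ_k) / Σ λ:
  k = 1: 53/95 = 0.5579
  k = 2: (53 + 42)/95 = 95/95 = 1

Summary (fraction, with percent):

explained: PC1 0.5579 (55.79%), PC2 0.4421 (44.21%);  cumulative: 0.5579, 1


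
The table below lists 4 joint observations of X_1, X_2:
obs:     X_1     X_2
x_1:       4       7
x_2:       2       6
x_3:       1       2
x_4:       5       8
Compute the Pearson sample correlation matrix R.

Step 1 — column means:
  mean(X_1) = (4 + 2 + 1 + 5) / 4 = 12/4 = 3
  mean(X_2) = (7 + 6 + 2 + 8) / 4 = 23/4 = 5.75

Step 2 — sample variances and covariances s[i,j] = (1/(n-1)) · Σ_k (x_{k,i} - mean_i) · (x_{k,j} - mean_j), with n-1 = 3:
  s[X_1,X_1] = ((1)·(1) + (-1)·(-1) + (-2)·(-2) + (2)·(2)) / 3 = 10/3 = 3.3333
  s[X_1,X_2] = ((1)·(1.25) + (-1)·(0.25) + (-2)·(-3.75) + (2)·(2.25)) / 3 = 13/3 = 4.3333
  s[X_2,X_2] = ((1.25)·(1.25) + (0.25)·(0.25) + (-3.75)·(-3.75) + (2.25)·(2.25)) / 3 = 20.75/3 = 6.9167
  Sample standard deviations s_i = √(s[i,i]):
  s(X_1) = √(3.3333) = 1.8257
  s(X_2) = √(6.9167) = 2.63

Step 3 — r_{ij} = s_{ij} / (s_i · s_j):
  r[X_1,X_1] = 1 (diagonal).
  r[X_1,X_2] = 4.3333 / (1.8257 · 2.63) = 4.3333 / 4.8016 = 0.9025
  r[X_2,X_2] = 1 (diagonal).

R is symmetric with unit diagonal. Assembling:

R = [[1, 0.9025],
 [0.9025, 1]]


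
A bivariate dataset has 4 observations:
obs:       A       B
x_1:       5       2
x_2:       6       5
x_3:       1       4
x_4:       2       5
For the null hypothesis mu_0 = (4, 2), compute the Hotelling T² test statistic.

Step 1 — sample mean vector:
  mean(A) = (5 + 6 + 1 + 2) / 4 = 14/4 = 3.5
  mean(B) = (2 + 5 + 4 + 5) / 4 = 16/4 = 4
  x̄ = (3.5, 4),  deviation x̄ - mu_0 = (3.5, 4) - (4, 2) = (-0.5, 2).

Step 2 — sample covariance matrix, S[i,j] = (1/(n-1)) · Σ_k (x_{k,i} - mean_i) · (x_{k,j} - mean_j), divisor n-1 = 3:
  S[A,A] = ((1.5)·(1.5) + (2.5)·(2.5) + (-2.5)·(-2.5) + (-1.5)·(-1.5)) / 3 = 17/3 = 5.6667
  S[A,B] = ((1.5)·(-2) + (2.5)·(1) + (-2.5)·(0) + (-1.5)·(1)) / 3 = -2/3 = -0.6667
  S[B,B] = ((-2)·(-2) + (1)·(1) + (0)·(0) + (1)·(1)) / 3 = 6/3 = 2
  S = [[5.6667, -0.6667],
 [-0.6667, 2]].

Step 3 — invert S. det(S) = 5.6667·2 - (-0.6667)² = 10.8889.
  S^{-1} = (1/det) · [[d, -b], [-b, a]] = [[0.1837, 0.0612],
 [0.0612, 0.5204]].

Step 4 — quadratic form (x̄ - mu_0)^T · S^{-1} · (x̄ - mu_0):
  S^{-1} · (x̄ - mu_0) = (0.0306, 1.0102),
  (x̄ - mu_0)^T · [...] = (-0.5)·(0.0306) + (2)·(1.0102) = 2.0051.

Step 5 — scale by n: T² = 4 · 2.0051 = 8.0204.

T² ≈ 8.0204


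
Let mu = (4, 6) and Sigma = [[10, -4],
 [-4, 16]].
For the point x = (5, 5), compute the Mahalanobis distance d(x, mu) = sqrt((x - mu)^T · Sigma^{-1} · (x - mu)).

Step 1 — centre the observation: (x - mu) = (1, -1).

Step 2 — invert Sigma. det(Sigma) = 10·16 - (-4)² = 144.
  Sigma^{-1} = (1/det) · [[d, -b], [-b, a]] = [[0.1111, 0.0278],
 [0.0278, 0.0694]].

Step 3 — form the quadratic (x - mu)^T · Sigma^{-1} · (x - mu):
  Sigma^{-1} · (x - mu) = (0.0833, -0.0417).
  (x - mu)^T · [Sigma^{-1} · (x - mu)] = (1)·(0.0833) + (-1)·(-0.0417) = 0.125.

Step 4 — take square root: d = √(0.125) ≈ 0.3536.

d(x, mu) = √(0.125) ≈ 0.3536


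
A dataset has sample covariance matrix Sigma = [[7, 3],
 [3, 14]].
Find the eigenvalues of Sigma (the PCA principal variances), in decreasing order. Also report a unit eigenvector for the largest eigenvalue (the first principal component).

Step 1 — characteristic polynomial of 2×2 Sigma:
  det(Sigma - λI) = λ² - trace · λ + det = 0.
  trace = 7 + 14 = 21, det = 7·14 - (3)² = 89.
Step 2 — discriminant:
  Δ = trace² - 4·det = 441 - 356 = 85.
Step 3 — eigenvalues:
  λ = (trace ± √Δ)/2 = (21 ± 9.2195)/2,
  λ_1 = 15.1098,  λ_2 = 5.8902.

Step 4 — unit eigenvector for λ_1: solve (Sigma - λ_1 I)v = 0. First row:
  (7 - 15.1098)·v_x + (3)·v_y = 0, i.e. (-8.1098)·v_x + (3)·v_y = 0,
  so v ∝ (b, λ_1 - a) = (3, 8.1098) = u.
  ||u|| = √((3)² + (8.1098)²) = √(74.7684) ≈ 8.6469,
  v_1 = u/||u|| ≈ (0.3469, 0.9379) (||v_1|| = 1).

λ_1 = 15.1098,  λ_2 = 5.8902;  v_1 ≈ (0.3469, 0.9379)


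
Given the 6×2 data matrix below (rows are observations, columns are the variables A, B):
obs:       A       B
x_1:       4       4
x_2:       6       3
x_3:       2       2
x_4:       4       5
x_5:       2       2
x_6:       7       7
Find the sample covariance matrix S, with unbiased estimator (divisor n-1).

Step 1 — column means:
  mean(A) = (4 + 6 + 2 + 4 + 2 + 7) / 6 = 25/6 = 4.1667
  mean(B) = (4 + 3 + 2 + 5 + 2 + 7) / 6 = 23/6 = 3.8333

Step 2 — sample covariance S[i,j] = (1/(n-1)) · Σ_k (x_{k,i} - mean_i) · (x_{k,j} - mean_j), with n-1 = 5.
  S[A,A] = ((-0.1667)·(-0.1667) + (1.8333)·(1.8333) + (-2.1667)·(-2.1667) + (-0.1667)·(-0.1667) + (-2.1667)·(-2.1667) + (2.8333)·(2.8333)) / 5 = 20.8333/5 = 4.1667
  S[A,B] = ((-0.1667)·(0.1667) + (1.8333)·(-0.8333) + (-2.1667)·(-1.8333) + (-0.1667)·(1.1667) + (-2.1667)·(-1.8333) + (2.8333)·(3.1667)) / 5 = 15.1667/5 = 3.0333
  S[B,B] = ((0.1667)·(0.1667) + (-0.8333)·(-0.8333) + (-1.8333)·(-1.8333) + (1.1667)·(1.1667) + (-1.8333)·(-1.8333) + (3.1667)·(3.1667)) / 5 = 18.8333/5 = 3.7667

S is symmetric (S[j,i] = S[i,j]). Assembling:

S = [[4.1667, 3.0333],
 [3.0333, 3.7667]]


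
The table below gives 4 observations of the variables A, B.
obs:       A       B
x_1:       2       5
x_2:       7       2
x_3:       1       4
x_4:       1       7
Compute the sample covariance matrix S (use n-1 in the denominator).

Step 1 — column means:
  mean(A) = (2 + 7 + 1 + 1) / 4 = 11/4 = 2.75
  mean(B) = (5 + 2 + 4 + 7) / 4 = 18/4 = 4.5

Step 2 — sample covariance S[i,j] = (1/(n-1)) · Σ_k (x_{k,i} - mean_i) · (x_{k,j} - mean_j), with n-1 = 3.
  S[A,A] = ((-0.75)·(-0.75) + (4.25)·(4.25) + (-1.75)·(-1.75) + (-1.75)·(-1.75)) / 3 = 24.75/3 = 8.25
  S[A,B] = ((-0.75)·(0.5) + (4.25)·(-2.5) + (-1.75)·(-0.5) + (-1.75)·(2.5)) / 3 = -14.5/3 = -4.8333
  S[B,B] = ((0.5)·(0.5) + (-2.5)·(-2.5) + (-0.5)·(-0.5) + (2.5)·(2.5)) / 3 = 13/3 = 4.3333

S is symmetric (S[j,i] = S[i,j]). Assembling:

S = [[8.25, -4.8333],
 [-4.8333, 4.3333]]


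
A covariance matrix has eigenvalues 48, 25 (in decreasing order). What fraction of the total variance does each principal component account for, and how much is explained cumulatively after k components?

Step 1 — total variance = trace(Sigma) = Σ λ_i = 48 + 25 = 73.

Step 2 — fraction explained by component i = λ_i / Σ λ:
  PC1: 48/73 = 0.6575
  PC2: 25/73 = 0.3425

Step 3 — cumulative fraction after k components = (λ_1 + ... + λ_k) / Σ λ:
  k = 1: 48/73 = 0.6575
  k = 2: (48 + 25)/73 = 73/73 = 1

Summary (fraction, with percent):

explained: PC1 0.6575 (65.75%), PC2 0.3425 (34.25%);  cumulative: 0.6575, 1


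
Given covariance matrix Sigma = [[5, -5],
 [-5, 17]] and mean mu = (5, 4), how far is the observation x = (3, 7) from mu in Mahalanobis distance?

Step 1 — centre the observation: (x - mu) = (-2, 3).

Step 2 — invert Sigma. det(Sigma) = 5·17 - (-5)² = 60.
  Sigma^{-1} = (1/det) · [[d, -b], [-b, a]] = [[0.2833, 0.0833],
 [0.0833, 0.0833]].

Step 3 — form the quadratic (x - mu)^T · Sigma^{-1} · (x - mu):
  Sigma^{-1} · (x - mu) = (-0.3167, 0.0833).
  (x - mu)^T · [Sigma^{-1} · (x - mu)] = (-2)·(-0.3167) + (3)·(0.0833) = 0.8833.

Step 4 — take square root: d = √(0.8833) ≈ 0.9399.

d(x, mu) = √(0.8833) ≈ 0.9399


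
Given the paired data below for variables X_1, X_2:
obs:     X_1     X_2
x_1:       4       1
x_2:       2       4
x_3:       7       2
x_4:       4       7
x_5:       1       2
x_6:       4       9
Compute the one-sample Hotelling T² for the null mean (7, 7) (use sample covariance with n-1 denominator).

Step 1 — sample mean vector:
  mean(X_1) = (4 + 2 + 7 + 4 + 1 + 4) / 6 = 22/6 = 3.6667
  mean(X_2) = (1 + 4 + 2 + 7 + 2 + 9) / 6 = 25/6 = 4.1667
  x̄ = (3.6667, 4.1667),  deviation x̄ - mu_0 = (3.6667, 4.1667) - (7, 7) = (-3.3333, -2.8333).

Step 2 — sample covariance matrix, S[i,j] = (1/(n-1)) · Σ_k (x_{k,i} - mean_i) · (x_{k,j} - mean_j), divisor n-1 = 5:
  S[X_1,X_1] = ((0.3333)·(0.3333) + (-1.6667)·(-1.6667) + (3.3333)·(3.3333) + (0.3333)·(0.3333) + (-2.6667)·(-2.6667) + (0.3333)·(0.3333)) / 5 = 21.3333/5 = 4.2667
  S[X_1,X_2] = ((0.3333)·(-3.1667) + (-1.6667)·(-0.1667) + (3.3333)·(-2.1667) + (0.3333)·(2.8333) + (-2.6667)·(-2.1667) + (0.3333)·(4.8333)) / 5 = 0.3333/5 = 0.0667
  S[X_2,X_2] = ((-3.1667)·(-3.1667) + (-0.1667)·(-0.1667) + (-2.1667)·(-2.1667) + (2.8333)·(2.8333) + (-2.1667)·(-2.1667) + (4.8333)·(4.8333)) / 5 = 50.8333/5 = 10.1667
  S = [[4.2667, 0.0667],
 [0.0667, 10.1667]].

Step 3 — invert S. det(S) = 4.2667·10.1667 - (0.0667)² = 43.3733.
  S^{-1} = (1/det) · [[d, -b], [-b, a]] = [[0.2344, -0.0015],
 [-0.0015, 0.0984]].

Step 4 — quadratic form (x̄ - mu_0)^T · S^{-1} · (x̄ - mu_0):
  S^{-1} · (x̄ - mu_0) = (-0.777, -0.2736),
  (x̄ - mu_0)^T · [...] = (-3.3333)·(-0.777) + (-2.8333)·(-0.2736) = 3.3651.

Step 5 — scale by n: T² = 6 · 3.3651 = 20.1906.

T² ≈ 20.1906


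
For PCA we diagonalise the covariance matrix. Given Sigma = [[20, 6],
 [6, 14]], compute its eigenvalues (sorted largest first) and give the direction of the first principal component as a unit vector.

Step 1 — characteristic polynomial of 2×2 Sigma:
  det(Sigma - λI) = λ² - trace · λ + det = 0.
  trace = 20 + 14 = 34, det = 20·14 - (6)² = 244.
Step 2 — discriminant:
  Δ = trace² - 4·det = 1156 - 976 = 180.
Step 3 — eigenvalues:
  λ = (trace ± √Δ)/2 = (34 ± 13.4164)/2,
  λ_1 = 23.7082,  λ_2 = 10.2918.

Step 4 — unit eigenvector for λ_1: solve (Sigma - λ_1 I)v = 0. First row:
  (20 - 23.7082)·v_x + (6)·v_y = 0, i.e. (-3.7082)·v_x + (6)·v_y = 0,
  so v ∝ (b, λ_1 - a) = (6, 3.7082) = u.
  ||u|| = √((6)² + (3.7082)²) = √(49.7508) ≈ 7.0534,
  v_1 = u/||u|| ≈ (0.8507, 0.5257) (||v_1|| = 1).

λ_1 = 23.7082,  λ_2 = 10.2918;  v_1 ≈ (0.8507, 0.5257)


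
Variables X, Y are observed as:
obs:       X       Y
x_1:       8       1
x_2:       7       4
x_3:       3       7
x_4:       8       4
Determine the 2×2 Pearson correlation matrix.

Step 1 — column means:
  mean(X) = (8 + 7 + 3 + 8) / 4 = 26/4 = 6.5
  mean(Y) = (1 + 4 + 7 + 4) / 4 = 16/4 = 4

Step 2 — sample variances and covariances s[i,j] = (1/(n-1)) · Σ_k (x_{k,i} - mean_i) · (x_{k,j} - mean_j), with n-1 = 3:
  s[X,X] = ((1.5)·(1.5) + (0.5)·(0.5) + (-3.5)·(-3.5) + (1.5)·(1.5)) / 3 = 17/3 = 5.6667
  s[X,Y] = ((1.5)·(-3) + (0.5)·(0) + (-3.5)·(3) + (1.5)·(0)) / 3 = -15/3 = -5
  s[Y,Y] = ((-3)·(-3) + (0)·(0) + (3)·(3) + (0)·(0)) / 3 = 18/3 = 6
  Sample standard deviations s_i = √(s[i,i]):
  s(X) = √(5.6667) = 2.3805
  s(Y) = √(6) = 2.4495

Step 3 — r_{ij} = s_{ij} / (s_i · s_j):
  r[X,X] = 1 (diagonal).
  r[X,Y] = -5 / (2.3805 · 2.4495) = -5 / 5.831 = -0.8575
  r[Y,Y] = 1 (diagonal).

R is symmetric with unit diagonal. Assembling:

R = [[1, -0.8575],
 [-0.8575, 1]]


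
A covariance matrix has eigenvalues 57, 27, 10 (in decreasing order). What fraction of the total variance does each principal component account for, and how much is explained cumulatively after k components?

Step 1 — total variance = trace(Sigma) = Σ λ_i = 57 + 27 + 10 = 94.

Step 2 — fraction explained by component i = λ_i / Σ λ:
  PC1: 57/94 = 0.6064
  PC2: 27/94 = 0.2872
  PC3: 10/94 = 0.1064

Step 3 — cumulative fraction after k components = (λ_1 + ... + λ_k) / Σ λ:
  k = 1: 57/94 = 0.6064
  k = 2: (57 + 27)/94 = 84/94 = 0.8936
  k = 3: (57 + 27 + 10)/94 = 94/94 = 1

Summary (fraction, with percent):

explained: PC1 0.6064 (60.64%), PC2 0.2872 (28.72%), PC3 0.1064 (10.64%);  cumulative: 0.6064, 0.8936, 1


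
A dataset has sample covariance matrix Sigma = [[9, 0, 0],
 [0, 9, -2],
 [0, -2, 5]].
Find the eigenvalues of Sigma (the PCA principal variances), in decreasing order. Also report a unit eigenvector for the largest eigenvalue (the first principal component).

Step 1 — characteristic polynomial p(λ) = det(λI - Sigma) = λ³ - tr·λ² + c_1·λ - det, where tr = trace, c_1 = sum of the principal 2×2 minors, det = det(Sigma):
  tr = 9 + 9 + 5 = 23,
  c_1 = (9·9 - (0)²) + (9·5 - (0)²) + (9·5 - (-2)²) = 81 + 45 + 41 = 167,
  det = 9·(9·5 - (-2)²) - (0)·((0)·5 - (-2)·(0)) + (0)·((0)·(-2) - 9·(0)) = 9·(41) - (0)·(0) + (0)·(0) = 369.
  So p(λ) = λ³ - 23λ² + 167λ - 369.
Step 2 — look for an integer root (rational root theorem: any rational root is an integer divisor of 369). Testing λ = 9:
  p(9) = 729 - 1863 + 1503 - 369 = 0  ✓
  Dividing out (λ - 9): p(λ) = (λ - 9)(λ² - 14λ + 41).
Step 3 — remaining eigenvalues from the quadratic λ² - 14λ + 41 = 0:
  Δ = 14² - 4·41 = 196 - 164 = 32,  λ = (14 ± √32)/2 = (14 ± 5.6569)/2 ≈ 9.8284 or 4.1716.
  Sorted: λ_1 = 9.8284,  λ_2 = 9,  λ_3 = 4.1716  (check: sum = 23 = tr ✓).

Step 4 — unit eigenvector for λ_1 ≈ 9.8284: v spans the null space of (Sigma - λ_1 I), whose rows are
  r_1 = (-0.8284, 0, 0),  r_2 = (0, -0.8284, -2),  r_3 = (0, -2, -4.8284).
  v is orthogonal to every row, so take v ∝ r_1 × r_2 = ((0)·(-2) - (0)·(-0.8284), (0)·(0) - (-0.8284)·(-2), (-0.8284)·(-0.8284) - (0)·(0)) ≈ (0, -1.6569, 0.6863).
  Rescale (multiply by -1 so the first nonzero entry is positive): u = (0, 1.6569, -0.6863).
  ||u|| = √((0)² + (1.6569)² + (-0.6863)²) = √(3.2162) ≈ 1.7934,  v_1 = u/||u|| ≈ (0, 0.9239, -0.3827) (||v_1|| = 1).

λ_1 = 9.8284,  λ_2 = 9,  λ_3 = 4.1716;  v_1 ≈ (0, 0.9239, -0.3827)


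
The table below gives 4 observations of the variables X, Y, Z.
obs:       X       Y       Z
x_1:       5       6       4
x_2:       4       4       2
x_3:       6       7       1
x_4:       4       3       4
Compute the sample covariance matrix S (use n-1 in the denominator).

Step 1 — column means:
  mean(X) = (5 + 4 + 6 + 4) / 4 = 19/4 = 4.75
  mean(Y) = (6 + 4 + 7 + 3) / 4 = 20/4 = 5
  mean(Z) = (4 + 2 + 1 + 4) / 4 = 11/4 = 2.75

Step 2 — sample covariance S[i,j] = (1/(n-1)) · Σ_k (x_{k,i} - mean_i) · (x_{k,j} - mean_j), with n-1 = 3.
  S[X,X] = ((0.25)·(0.25) + (-0.75)·(-0.75) + (1.25)·(1.25) + (-0.75)·(-0.75)) / 3 = 2.75/3 = 0.9167
  S[X,Y] = ((0.25)·(1) + (-0.75)·(-1) + (1.25)·(2) + (-0.75)·(-2)) / 3 = 5/3 = 1.6667
  S[X,Z] = ((0.25)·(1.25) + (-0.75)·(-0.75) + (1.25)·(-1.75) + (-0.75)·(1.25)) / 3 = -2.25/3 = -0.75
  S[Y,Y] = ((1)·(1) + (-1)·(-1) + (2)·(2) + (-2)·(-2)) / 3 = 10/3 = 3.3333
  S[Y,Z] = ((1)·(1.25) + (-1)·(-0.75) + (2)·(-1.75) + (-2)·(1.25)) / 3 = -4/3 = -1.3333
  S[Z,Z] = ((1.25)·(1.25) + (-0.75)·(-0.75) + (-1.75)·(-1.75) + (1.25)·(1.25)) / 3 = 6.75/3 = 2.25

S is symmetric (S[j,i] = S[i,j]). Assembling:

S = [[0.9167, 1.6667, -0.75],
 [1.6667, 3.3333, -1.3333],
 [-0.75, -1.3333, 2.25]]


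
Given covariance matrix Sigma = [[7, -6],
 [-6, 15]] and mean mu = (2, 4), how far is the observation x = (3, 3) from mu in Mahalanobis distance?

Step 1 — centre the observation: (x - mu) = (1, -1).

Step 2 — invert Sigma. det(Sigma) = 7·15 - (-6)² = 69.
  Sigma^{-1} = (1/det) · [[d, -b], [-b, a]] = [[0.2174, 0.087],
 [0.087, 0.1014]].

Step 3 — form the quadratic (x - mu)^T · Sigma^{-1} · (x - mu):
  Sigma^{-1} · (x - mu) = (0.1304, -0.0145).
  (x - mu)^T · [Sigma^{-1} · (x - mu)] = (1)·(0.1304) + (-1)·(-0.0145) = 0.1449.

Step 4 — take square root: d = √(0.1449) ≈ 0.3807.

d(x, mu) = √(0.1449) ≈ 0.3807


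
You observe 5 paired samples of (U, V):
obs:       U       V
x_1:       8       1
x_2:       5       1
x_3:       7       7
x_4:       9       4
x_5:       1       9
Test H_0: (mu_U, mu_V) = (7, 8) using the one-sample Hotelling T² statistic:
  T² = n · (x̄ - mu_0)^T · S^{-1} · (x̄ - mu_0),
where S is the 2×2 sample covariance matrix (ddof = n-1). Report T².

Step 1 — sample mean vector:
  mean(U) = (8 + 5 + 7 + 9 + 1) / 5 = 30/5 = 6
  mean(V) = (1 + 1 + 7 + 4 + 9) / 5 = 22/5 = 4.4
  x̄ = (6, 4.4),  deviation x̄ - mu_0 = (6, 4.4) - (7, 8) = (-1, -3.6).

Step 2 — sample covariance matrix, S[i,j] = (1/(n-1)) · Σ_k (x_{k,i} - mean_i) · (x_{k,j} - mean_j), divisor n-1 = 4:
  S[U,U] = ((2)·(2) + (-1)·(-1) + (1)·(1) + (3)·(3) + (-5)·(-5)) / 4 = 40/4 = 10
  S[U,V] = ((2)·(-3.4) + (-1)·(-3.4) + (1)·(2.6) + (3)·(-0.4) + (-5)·(4.6)) / 4 = -25/4 = -6.25
  S[V,V] = ((-3.4)·(-3.4) + (-3.4)·(-3.4) + (2.6)·(2.6) + (-0.4)·(-0.4) + (4.6)·(4.6)) / 4 = 51.2/4 = 12.8
  S = [[10, -6.25],
 [-6.25, 12.8]].

Step 3 — invert S. det(S) = 10·12.8 - (-6.25)² = 88.9375.
  S^{-1} = (1/det) · [[d, -b], [-b, a]] = [[0.1439, 0.0703],
 [0.0703, 0.1124]].

Step 4 — quadratic form (x̄ - mu_0)^T · S^{-1} · (x̄ - mu_0):
  S^{-1} · (x̄ - mu_0) = (-0.3969, -0.4751),
  (x̄ - mu_0)^T · [...] = (-1)·(-0.3969) + (-3.6)·(-0.4751) = 2.1071.

Step 5 — scale by n: T² = 5 · 2.1071 = 10.5355.

T² ≈ 10.5355


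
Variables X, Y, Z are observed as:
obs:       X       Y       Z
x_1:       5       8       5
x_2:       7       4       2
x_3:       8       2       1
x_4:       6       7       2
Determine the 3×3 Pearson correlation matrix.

Step 1 — column means:
  mean(X) = (5 + 7 + 8 + 6) / 4 = 26/4 = 6.5
  mean(Y) = (8 + 4 + 2 + 7) / 4 = 21/4 = 5.25
  mean(Z) = (5 + 2 + 1 + 2) / 4 = 10/4 = 2.5

Step 2 — sample variances and covariances s[i,j] = (1/(n-1)) · Σ_k (x_{k,i} - mean_i) · (x_{k,j} - mean_j), with n-1 = 3:
  s[X,X] = ((-1.5)·(-1.5) + (0.5)·(0.5) + (1.5)·(1.5) + (-0.5)·(-0.5)) / 3 = 5/3 = 1.6667
  s[X,Y] = ((-1.5)·(2.75) + (0.5)·(-1.25) + (1.5)·(-3.25) + (-0.5)·(1.75)) / 3 = -10.5/3 = -3.5
  s[X,Z] = ((-1.5)·(2.5) + (0.5)·(-0.5) + (1.5)·(-1.5) + (-0.5)·(-0.5)) / 3 = -6/3 = -2
  s[Y,Y] = ((2.75)·(2.75) + (-1.25)·(-1.25) + (-3.25)·(-3.25) + (1.75)·(1.75)) / 3 = 22.75/3 = 7.5833
  s[Y,Z] = ((2.75)·(2.5) + (-1.25)·(-0.5) + (-3.25)·(-1.5) + (1.75)·(-0.5)) / 3 = 11.5/3 = 3.8333
  s[Z,Z] = ((2.5)·(2.5) + (-0.5)·(-0.5) + (-1.5)·(-1.5) + (-0.5)·(-0.5)) / 3 = 9/3 = 3
  Sample standard deviations s_i = √(s[i,i]):
  s(X) = √(1.6667) = 1.291
  s(Y) = √(7.5833) = 2.7538
  s(Z) = √(3) = 1.7321

Step 3 — r_{ij} = s_{ij} / (s_i · s_j):
  r[X,X] = 1 (diagonal).
  r[X,Y] = -3.5 / (1.291 · 2.7538) = -3.5 / 3.5551 = -0.9845
  r[X,Z] = -2 / (1.291 · 1.7321) = -2 / 2.2361 = -0.8944
  r[Y,Y] = 1 (diagonal).
  r[Y,Z] = 3.8333 / (2.7538 · 1.7321) = 3.8333 / 4.7697 = 0.8037
  r[Z,Z] = 1 (diagonal).

R is symmetric with unit diagonal. Assembling:

R = [[1, -0.9845, -0.8944],
 [-0.9845, 1, 0.8037],
 [-0.8944, 0.8037, 1]]


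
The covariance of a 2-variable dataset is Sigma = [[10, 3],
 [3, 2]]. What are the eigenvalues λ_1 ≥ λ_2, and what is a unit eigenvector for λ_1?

Step 1 — characteristic polynomial of 2×2 Sigma:
  det(Sigma - λI) = λ² - trace · λ + det = 0.
  trace = 10 + 2 = 12, det = 10·2 - (3)² = 11.
Step 2 — discriminant:
  Δ = trace² - 4·det = 144 - 44 = 100.
Step 3 — eigenvalues:
  λ = (trace ± √Δ)/2 = (12 ± 10)/2,
  λ_1 = 11,  λ_2 = 1.

Step 4 — unit eigenvector for λ_1: solve (Sigma - λ_1 I)v = 0. First row:
  (10 - 11)·v_x + (3)·v_y = 0, i.e. (-1)·v_x + (3)·v_y = 0,
  so v ∝ (b, λ_1 - a) = (3, 1) = u.
  ||u|| = √((3)² + (1)²) = √(10) ≈ 3.1623,
  v_1 = u/||u|| ≈ (0.9487, 0.3162) (||v_1|| = 1).

λ_1 = 11,  λ_2 = 1;  v_1 ≈ (0.9487, 0.3162)


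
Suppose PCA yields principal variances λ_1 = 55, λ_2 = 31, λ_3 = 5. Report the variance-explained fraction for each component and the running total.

Step 1 — total variance = trace(Sigma) = Σ λ_i = 55 + 31 + 5 = 91.

Step 2 — fraction explained by component i = λ_i / Σ λ:
  PC1: 55/91 = 0.6044
  PC2: 31/91 = 0.3407
  PC3: 5/91 = 0.0549

Step 3 — cumulative fraction after k components = (λ_1 + ... + λ_k) / Σ λ:
  k = 1: 55/91 = 0.6044
  k = 2: (55 + 31)/91 = 86/91 = 0.9451
  k = 3: (55 + 31 + 5)/91 = 91/91 = 1

Summary (fraction, with percent):

explained: PC1 0.6044 (60.44%), PC2 0.3407 (34.07%), PC3 0.0549 (5.49%);  cumulative: 0.6044, 0.9451, 1


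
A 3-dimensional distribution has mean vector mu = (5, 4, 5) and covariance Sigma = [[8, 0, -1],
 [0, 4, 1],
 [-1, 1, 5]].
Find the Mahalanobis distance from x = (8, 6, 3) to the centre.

Step 1 — centre the observation: (x - mu) = (3, 2, -2).

Step 2 — invert Sigma (cofactor / det for 3×3, or solve directly):
  Sigma^{-1} = [[0.1284, -0.0068, 0.027],
 [-0.0068, 0.2635, -0.0541],
 [0.027, -0.0541, 0.2162]].

Step 3 — form the quadratic (x - mu)^T · Sigma^{-1} · (x - mu):
  Sigma^{-1} · (x - mu) = (0.3176, 0.6149, -0.4595).
  (x - mu)^T · [Sigma^{-1} · (x - mu)] = (3)·(0.3176) + (2)·(0.6149) + (-2)·(-0.4595) = 3.1014.

Step 4 — take square root: d = √(3.1014) ≈ 1.7611.

d(x, mu) = √(3.1014) ≈ 1.7611


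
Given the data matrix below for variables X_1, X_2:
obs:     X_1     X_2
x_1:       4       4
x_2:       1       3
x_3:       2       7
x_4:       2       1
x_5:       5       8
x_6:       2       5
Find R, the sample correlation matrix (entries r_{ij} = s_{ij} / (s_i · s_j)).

Step 1 — column means:
  mean(X_1) = (4 + 1 + 2 + 2 + 5 + 2) / 6 = 16/6 = 2.6667
  mean(X_2) = (4 + 3 + 7 + 1 + 8 + 5) / 6 = 28/6 = 4.6667

Step 2 — sample variances and covariances s[i,j] = (1/(n-1)) · Σ_k (x_{k,i} - mean_i) · (x_{k,j} - mean_j), with n-1 = 5:
  s[X_1,X_1] = ((1.3333)·(1.3333) + (-1.6667)·(-1.6667) + (-0.6667)·(-0.6667) + (-0.6667)·(-0.6667) + (2.3333)·(2.3333) + (-0.6667)·(-0.6667)) / 5 = 11.3333/5 = 2.2667
  s[X_1,X_2] = ((1.3333)·(-0.6667) + (-1.6667)·(-1.6667) + (-0.6667)·(2.3333) + (-0.6667)·(-3.6667) + (2.3333)·(3.3333) + (-0.6667)·(0.3333)) / 5 = 10.3333/5 = 2.0667
  s[X_2,X_2] = ((-0.6667)·(-0.6667) + (-1.6667)·(-1.6667) + (2.3333)·(2.3333) + (-3.6667)·(-3.6667) + (3.3333)·(3.3333) + (0.3333)·(0.3333)) / 5 = 33.3333/5 = 6.6667
  Sample standard deviations s_i = √(s[i,i]):
  s(X_1) = √(2.2667) = 1.5055
  s(X_2) = √(6.6667) = 2.582

Step 3 — r_{ij} = s_{ij} / (s_i · s_j):
  r[X_1,X_1] = 1 (diagonal).
  r[X_1,X_2] = 2.0667 / (1.5055 · 2.582) = 2.0667 / 3.8873 = 0.5316
  r[X_2,X_2] = 1 (diagonal).

R is symmetric with unit diagonal. Assembling:

R = [[1, 0.5316],
 [0.5316, 1]]


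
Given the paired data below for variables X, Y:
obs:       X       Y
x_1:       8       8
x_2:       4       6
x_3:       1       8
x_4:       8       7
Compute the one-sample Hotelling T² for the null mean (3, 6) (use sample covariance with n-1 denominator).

Step 1 — sample mean vector:
  mean(X) = (8 + 4 + 1 + 8) / 4 = 21/4 = 5.25
  mean(Y) = (8 + 6 + 8 + 7) / 4 = 29/4 = 7.25
  x̄ = (5.25, 7.25),  deviation x̄ - mu_0 = (5.25, 7.25) - (3, 6) = (2.25, 1.25).

Step 2 — sample covariance matrix, S[i,j] = (1/(n-1)) · Σ_k (x_{k,i} - mean_i) · (x_{k,j} - mean_j), divisor n-1 = 3:
  S[X,X] = ((2.75)·(2.75) + (-1.25)·(-1.25) + (-4.25)·(-4.25) + (2.75)·(2.75)) / 3 = 34.75/3 = 11.5833
  S[X,Y] = ((2.75)·(0.75) + (-1.25)·(-1.25) + (-4.25)·(0.75) + (2.75)·(-0.25)) / 3 = -0.25/3 = -0.0833
  S[Y,Y] = ((0.75)·(0.75) + (-1.25)·(-1.25) + (0.75)·(0.75) + (-0.25)·(-0.25)) / 3 = 2.75/3 = 0.9167
  S = [[11.5833, -0.0833],
 [-0.0833, 0.9167]].

Step 3 — invert S. det(S) = 11.5833·0.9167 - (-0.0833)² = 10.6111.
  S^{-1} = (1/det) · [[d, -b], [-b, a]] = [[0.0864, 0.0079],
 [0.0079, 1.0916]].

Step 4 — quadratic form (x̄ - mu_0)^T · S^{-1} · (x̄ - mu_0):
  S^{-1} · (x̄ - mu_0) = (0.2042, 1.3822),
  (x̄ - mu_0)^T · [...] = (2.25)·(0.2042) + (1.25)·(1.3822) = 2.1872.

Step 5 — scale by n: T² = 4 · 2.1872 = 8.7487.

T² ≈ 8.7487
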